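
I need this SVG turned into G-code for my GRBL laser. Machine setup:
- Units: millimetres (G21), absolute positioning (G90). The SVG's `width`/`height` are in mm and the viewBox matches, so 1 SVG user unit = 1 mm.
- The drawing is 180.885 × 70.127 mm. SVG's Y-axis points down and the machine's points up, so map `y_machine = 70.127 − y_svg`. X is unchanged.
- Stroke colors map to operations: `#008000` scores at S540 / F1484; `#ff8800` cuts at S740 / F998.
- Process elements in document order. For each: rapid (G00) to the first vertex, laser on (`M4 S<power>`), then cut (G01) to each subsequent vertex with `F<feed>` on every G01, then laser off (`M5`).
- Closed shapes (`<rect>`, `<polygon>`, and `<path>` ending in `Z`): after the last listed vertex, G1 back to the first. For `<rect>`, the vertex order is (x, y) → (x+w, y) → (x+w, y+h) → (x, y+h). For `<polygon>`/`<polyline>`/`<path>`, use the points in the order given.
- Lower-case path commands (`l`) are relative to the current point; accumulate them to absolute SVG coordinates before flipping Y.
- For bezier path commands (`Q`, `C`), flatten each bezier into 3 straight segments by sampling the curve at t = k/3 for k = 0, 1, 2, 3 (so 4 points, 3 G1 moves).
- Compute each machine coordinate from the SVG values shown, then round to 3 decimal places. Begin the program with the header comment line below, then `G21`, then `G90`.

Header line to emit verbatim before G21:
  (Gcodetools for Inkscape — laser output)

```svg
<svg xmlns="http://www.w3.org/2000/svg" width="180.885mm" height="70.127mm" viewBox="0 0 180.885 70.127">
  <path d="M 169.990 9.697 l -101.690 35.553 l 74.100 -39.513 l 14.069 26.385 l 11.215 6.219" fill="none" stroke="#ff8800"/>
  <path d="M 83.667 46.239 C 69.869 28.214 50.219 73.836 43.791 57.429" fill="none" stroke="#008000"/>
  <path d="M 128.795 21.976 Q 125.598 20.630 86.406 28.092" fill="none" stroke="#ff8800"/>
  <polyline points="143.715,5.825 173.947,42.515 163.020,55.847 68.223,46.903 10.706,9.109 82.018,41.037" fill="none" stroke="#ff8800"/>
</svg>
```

Since the viewBox matches the mm dimensions, user units are millimetres directly. The only transform is the Y-flip y_m = 70.127 − y_svg.

Shape 1 is a open polyline drawn with `<path>`. Its stroke #ff8800 means cut at S740, F998. After flipping Y the toolpath is (169.990,60.430) → (68.300,24.877) → (142.400,64.390) → (156.469,38.005) → (167.684,31.786).

Shape 2 is a cubic bezier drawn with `<path>`. Its stroke #008000 means score at S540, F1484. After flipping Y the toolpath is (83.667,23.888) → (68.625,25.352) → (53.920,12.313) → (43.791,12.698).

Shape 3 is a quadratic bezier drawn with `<path>`. Its stroke #ff8800 means cut at S740, F998. After flipping Y the toolpath is (128.795,48.151) → (122.664,48.070) → (108.535,46.031) → (86.406,42.035).

Shape 4 is a open polyline drawn with `<polyline>`. Its stroke #ff8800 means cut at S740, F998. After flipping Y the toolpath is (143.715,64.302) → (173.947,27.612) → (163.020,14.280) → (68.223,23.224) → (10.706,61.018) → (82.018,29.090).

(Gcodetools for Inkscape — laser output)
G21
G90
G00 X169.990 Y60.430
M4 S740
G01 X68.300 Y24.877 F998
G01 X142.400 Y64.390 F998
G01 X156.469 Y38.005 F998
G01 X167.684 Y31.786 F998
M5
G00 X83.667 Y23.888
M4 S540
G01 X68.625 Y25.352 F1484
G01 X53.920 Y12.313 F1484
G01 X43.791 Y12.698 F1484
M5
G00 X128.795 Y48.151
M4 S740
G01 X122.664 Y48.070 F998
G01 X108.535 Y46.031 F998
G01 X86.406 Y42.035 F998
M5
G00 X143.715 Y64.302
M4 S740
G01 X173.947 Y27.612 F998
G01 X163.020 Y14.280 F998
G01 X68.223 Y23.224 F998
G01 X10.706 Y61.018 F998
G01 X82.018 Y29.090 F998
M5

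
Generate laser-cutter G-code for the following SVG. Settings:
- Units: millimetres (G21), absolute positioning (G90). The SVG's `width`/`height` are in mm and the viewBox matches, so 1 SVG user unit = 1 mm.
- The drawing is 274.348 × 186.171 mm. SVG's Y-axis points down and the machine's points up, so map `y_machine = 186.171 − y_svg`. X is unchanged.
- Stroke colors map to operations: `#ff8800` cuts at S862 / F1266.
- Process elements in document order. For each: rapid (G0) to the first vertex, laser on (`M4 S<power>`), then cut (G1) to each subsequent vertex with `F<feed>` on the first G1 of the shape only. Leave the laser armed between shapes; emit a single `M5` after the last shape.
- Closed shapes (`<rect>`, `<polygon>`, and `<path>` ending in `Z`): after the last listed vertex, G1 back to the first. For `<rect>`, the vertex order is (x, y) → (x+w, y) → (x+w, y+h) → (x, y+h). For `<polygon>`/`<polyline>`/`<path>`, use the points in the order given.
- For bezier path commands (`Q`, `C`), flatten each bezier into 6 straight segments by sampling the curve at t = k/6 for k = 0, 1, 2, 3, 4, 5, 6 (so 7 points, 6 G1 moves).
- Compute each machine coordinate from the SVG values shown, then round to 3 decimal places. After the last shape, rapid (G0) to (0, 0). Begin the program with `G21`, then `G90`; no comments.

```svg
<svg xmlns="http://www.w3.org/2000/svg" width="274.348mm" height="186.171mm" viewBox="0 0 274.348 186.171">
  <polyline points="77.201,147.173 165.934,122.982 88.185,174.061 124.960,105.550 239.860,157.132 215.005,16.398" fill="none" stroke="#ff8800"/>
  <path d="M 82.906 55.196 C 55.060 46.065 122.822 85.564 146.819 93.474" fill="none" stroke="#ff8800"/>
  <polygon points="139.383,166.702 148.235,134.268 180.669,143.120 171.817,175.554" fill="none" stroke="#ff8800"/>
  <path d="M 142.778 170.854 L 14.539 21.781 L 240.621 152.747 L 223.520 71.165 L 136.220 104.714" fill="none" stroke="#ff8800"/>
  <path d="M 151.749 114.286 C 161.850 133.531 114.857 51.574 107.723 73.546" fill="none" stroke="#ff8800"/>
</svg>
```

Since the viewBox matches the mm dimensions, user units are millimetres directly. The only transform is the Y-flip y_m = 186.171 − y_svg.

Shape 1 is a open polyline drawn with `<polyline>`. Its stroke #ff8800 means cut at S862, F1266. After flipping Y the toolpath is (77.201,38.998) → (165.934,63.189) → (88.185,12.110) → (124.960,80.621) → (239.860,29.039) → (215.005,169.773).

Shape 2 is a cubic bezier drawn with `<path>`. Its stroke #ff8800 means cut at S862, F1266. After flipping Y the toolpath is (82.906,130.975) → (76.305,131.859) → (81.767,126.867) → (95.421,118.226) → (113.396,108.166) → (131.819,98.913) → (146.819,92.697).

Shape 3 is a regular polygon drawn with `<polygon>`. Its stroke #ff8800 means cut at S862, F1266. After flipping Y the toolpath is (139.383,19.469) → (148.235,51.903) → (180.669,43.051) → (171.817,10.617) → (139.383,19.469), returning to the start.

Shape 4 is a open polyline drawn with `<path>`. Its stroke #ff8800 means cut at S862, F1266. After flipping Y the toolpath is (142.778,15.317) → (14.539,164.390) → (240.621,33.424) → (223.520,115.006) → (136.220,81.457).

Shape 5 is a cubic bezier drawn with `<path>`. Its stroke #ff8800 means cut at S862, F1266. After flipping Y the toolpath is (151.749,71.885) → (152.491,69.746) → (146.410,78.777) → (136.199,93.278) → (124.552,107.551) → (114.163,115.900) → (107.723,112.625).

G21
G90
G0 X77.201 Y38.998
M4 S862
G1 X165.934 Y63.189 F1266
G1 X88.185 Y12.110
G1 X124.960 Y80.621
G1 X239.860 Y29.039
G1 X215.005 Y169.773
G0 X82.906 Y130.975
M4 S862
G1 X76.305 Y131.859 F1266
G1 X81.767 Y126.867
G1 X95.421 Y118.226
G1 X113.396 Y108.166
G1 X131.819 Y98.913
G1 X146.819 Y92.697
G0 X139.383 Y19.469
M4 S862
G1 X148.235 Y51.903 F1266
G1 X180.669 Y43.051
G1 X171.817 Y10.617
G1 X139.383 Y19.469
G0 X142.778 Y15.317
M4 S862
G1 X14.539 Y164.390 F1266
G1 X240.621 Y33.424
G1 X223.520 Y115.006
G1 X136.220 Y81.457
G0 X151.749 Y71.885
M4 S862
G1 X152.491 Y69.746 F1266
G1 X146.410 Y78.777
G1 X136.199 Y93.278
G1 X124.552 Y107.551
G1 X114.163 Y115.900
G1 X107.723 Y112.625
M5
G0 X0.000 Y0.000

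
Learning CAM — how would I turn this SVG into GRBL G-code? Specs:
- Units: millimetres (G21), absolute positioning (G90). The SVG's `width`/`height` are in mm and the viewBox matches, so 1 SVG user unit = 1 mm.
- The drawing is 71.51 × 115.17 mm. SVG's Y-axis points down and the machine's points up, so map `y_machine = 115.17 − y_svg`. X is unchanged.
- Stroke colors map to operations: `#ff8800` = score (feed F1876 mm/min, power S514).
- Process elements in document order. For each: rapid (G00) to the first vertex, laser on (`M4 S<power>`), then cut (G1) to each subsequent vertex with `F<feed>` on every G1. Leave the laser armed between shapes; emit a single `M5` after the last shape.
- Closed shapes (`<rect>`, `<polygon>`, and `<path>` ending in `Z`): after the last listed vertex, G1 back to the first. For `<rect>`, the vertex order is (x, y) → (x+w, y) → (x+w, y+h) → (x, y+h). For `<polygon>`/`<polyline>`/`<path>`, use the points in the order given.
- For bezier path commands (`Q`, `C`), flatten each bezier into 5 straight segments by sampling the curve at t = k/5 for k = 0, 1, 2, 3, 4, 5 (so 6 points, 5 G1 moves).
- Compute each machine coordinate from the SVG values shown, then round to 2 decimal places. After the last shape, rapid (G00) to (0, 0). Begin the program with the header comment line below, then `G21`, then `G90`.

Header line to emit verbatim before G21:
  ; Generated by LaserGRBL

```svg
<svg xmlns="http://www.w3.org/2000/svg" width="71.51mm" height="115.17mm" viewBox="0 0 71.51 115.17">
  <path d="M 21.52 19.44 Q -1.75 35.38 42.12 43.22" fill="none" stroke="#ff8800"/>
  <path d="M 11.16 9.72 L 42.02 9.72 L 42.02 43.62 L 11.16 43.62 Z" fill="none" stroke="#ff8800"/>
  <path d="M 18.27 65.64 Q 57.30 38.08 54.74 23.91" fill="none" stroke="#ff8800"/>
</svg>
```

; Generated by LaserGRBL
G21
G90
G00 X21.52 Y95.73
M4 S514
G1 X14.90 Y89.68 F1876
G1 X13.65 Y84.27 F1876
G1 X17.77 Y79.52 F1876
G1 X27.26 Y75.41 F1876
G1 X42.12 Y71.95 F1876
G00 X11.16 Y105.45
M4 S514
G1 X42.02 Y105.45 F1876
G1 X42.02 Y71.55 F1876
G1 X11.16 Y71.55 F1876
G1 X11.16 Y105.45 F1876
G00 X18.27 Y49.53
M4 S514
G1 X32.22 Y60.02 F1876
G1 X42.84 Y69.44 F1876
G1 X50.13 Y77.78 F1876
G1 X54.10 Y85.06 F1876
G1 X54.74 Y91.26 F1876
M5
G00 X0.00 Y0.00

viewBox `0 0 71.51 115.17` with mm width/height → 1 unit = 1 mm. Flip: y_m = 115.17 − y_svg.

**Shape 1** — `<path>` quadratic bezier, stroke `#ff8800` → score (S514, F1876). Control points (SVG): P0=(21.52,19.44), P1=(-1.75,35.38), P2=(42.12,43.22); sampled at t=k/5. Machine vertices: (21.52,95.73) → (14.90,89.68) → (13.65,84.27) → (17.77,79.52) → (27.26,75.41) → (42.12,71.95). Open path.

**Shape 2** — `<path>` rectangle, stroke `#ff8800` → score (S514, F1876). Machine vertices: (11.16,105.45) → (42.02,105.45) → (42.02,71.55) → (11.16,71.55) → (11.16,105.45). Closed: final G1 returns to the first vertex.

**Shape 3** — `<path>` quadratic bezier, stroke `#ff8800` → score (S514, F1876). Control points (SVG): P0=(18.27,65.64), P1=(57.30,38.08), P2=(54.74,23.91); sampled at t=k/5. Machine vertices: (18.27,49.53) → (32.22,60.02) → (42.84,69.44) → (50.13,77.78) → (54.10,85.06) → (54.74,91.26). Open path.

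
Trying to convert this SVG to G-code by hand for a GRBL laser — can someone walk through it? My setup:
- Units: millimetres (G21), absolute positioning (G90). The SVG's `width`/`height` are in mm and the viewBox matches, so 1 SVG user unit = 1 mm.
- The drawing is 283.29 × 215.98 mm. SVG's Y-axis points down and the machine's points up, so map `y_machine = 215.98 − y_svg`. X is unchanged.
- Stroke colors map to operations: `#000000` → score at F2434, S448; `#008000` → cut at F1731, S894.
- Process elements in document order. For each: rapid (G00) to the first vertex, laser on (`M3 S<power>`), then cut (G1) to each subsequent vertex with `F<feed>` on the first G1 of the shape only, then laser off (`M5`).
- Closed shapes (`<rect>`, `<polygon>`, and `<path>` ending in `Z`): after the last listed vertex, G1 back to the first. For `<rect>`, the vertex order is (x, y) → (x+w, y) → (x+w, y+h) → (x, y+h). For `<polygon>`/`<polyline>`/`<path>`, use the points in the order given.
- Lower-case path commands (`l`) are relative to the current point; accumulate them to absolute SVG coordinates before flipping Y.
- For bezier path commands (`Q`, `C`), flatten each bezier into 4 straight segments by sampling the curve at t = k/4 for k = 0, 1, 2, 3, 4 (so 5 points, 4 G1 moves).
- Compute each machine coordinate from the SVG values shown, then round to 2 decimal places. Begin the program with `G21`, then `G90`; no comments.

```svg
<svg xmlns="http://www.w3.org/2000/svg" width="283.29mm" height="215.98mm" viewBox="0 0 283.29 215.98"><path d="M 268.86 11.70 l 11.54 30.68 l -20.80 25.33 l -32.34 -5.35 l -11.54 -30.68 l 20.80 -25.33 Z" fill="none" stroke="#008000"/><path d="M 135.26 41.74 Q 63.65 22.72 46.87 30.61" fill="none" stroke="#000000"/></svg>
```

Since the viewBox matches the mm dimensions, user units are millimetres directly. The only transform is the Y-flip y_m = 215.98 − y_svg.

Shape 1 is a regular polygon drawn with `<path>`. Its stroke #008000 means cut at S894, F1731. After flipping Y the toolpath is (268.86,204.28) → (280.40,173.60) → (259.60,148.27) → (227.26,153.62) → (215.72,184.30) → (236.52,209.63) → (268.86,204.28), returning to the start.

Shape 2 is a quadratic bezier drawn with `<path>`. Its stroke #000000 means score at S448, F2434. After flipping Y the toolpath is (135.26,174.24) → (102.88,182.07) → (77.36,186.53) → (58.69,187.63) → (46.87,185.37).

G21
G90
G00 X268.86 Y204.28
M3 S894
G1 X280.40 Y173.60 F1731
G1 X259.60 Y148.27
G1 X227.26 Y153.62
G1 X215.72 Y184.30
G1 X236.52 Y209.63
G1 X268.86 Y204.28
M5
G00 X135.26 Y174.24
M3 S448
G1 X102.88 Y182.07 F2434
G1 X77.36 Y186.53
G1 X58.69 Y187.63
G1 X46.87 Y185.37
M5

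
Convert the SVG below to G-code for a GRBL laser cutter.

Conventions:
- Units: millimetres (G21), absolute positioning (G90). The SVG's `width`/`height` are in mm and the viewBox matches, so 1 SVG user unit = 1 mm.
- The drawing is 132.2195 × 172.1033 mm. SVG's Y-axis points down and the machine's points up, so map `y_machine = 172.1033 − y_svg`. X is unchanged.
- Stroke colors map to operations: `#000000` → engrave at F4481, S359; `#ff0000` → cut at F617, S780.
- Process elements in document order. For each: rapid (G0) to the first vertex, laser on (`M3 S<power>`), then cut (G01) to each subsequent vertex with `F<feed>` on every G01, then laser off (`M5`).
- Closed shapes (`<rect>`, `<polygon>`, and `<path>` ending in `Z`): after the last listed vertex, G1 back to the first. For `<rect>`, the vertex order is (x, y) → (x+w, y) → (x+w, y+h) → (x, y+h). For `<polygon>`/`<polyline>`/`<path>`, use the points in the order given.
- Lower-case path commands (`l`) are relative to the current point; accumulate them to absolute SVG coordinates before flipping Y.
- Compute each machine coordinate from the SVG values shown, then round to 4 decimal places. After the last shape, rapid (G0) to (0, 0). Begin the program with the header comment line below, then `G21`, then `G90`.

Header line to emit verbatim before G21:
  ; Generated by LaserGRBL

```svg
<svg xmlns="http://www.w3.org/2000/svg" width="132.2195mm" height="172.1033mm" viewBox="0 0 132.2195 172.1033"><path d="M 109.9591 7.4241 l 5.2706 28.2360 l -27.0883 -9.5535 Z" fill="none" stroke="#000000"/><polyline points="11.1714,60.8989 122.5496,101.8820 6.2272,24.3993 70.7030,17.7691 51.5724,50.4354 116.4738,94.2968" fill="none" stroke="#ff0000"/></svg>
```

Since the viewBox matches the mm dimensions, user units are millimetres directly. The only transform is the Y-flip y_m = 172.1033 − y_svg.

Shape 1 is a regular polygon drawn with `<path>`. Its stroke #000000 means engrave at S359, F4481. After flipping Y the toolpath is (109.9591,164.6792) → (115.2297,136.4432) → (88.1414,145.9967) → (109.9591,164.6792), returning to the start.

Shape 2 is a open polyline drawn with `<polyline>`. Its stroke #ff0000 means cut at S780, F617. After flipping Y the toolpath is (11.1714,111.2044) → (122.5496,70.2213) → (6.2272,147.7040) → (70.7030,154.3342) → (51.5724,121.6679) → (116.4738,77.8065).

; Generated by LaserGRBL
G21
G90
G0 X109.9591 Y164.6792
M3 S359
G01 X115.2297 Y136.4432 F4481
G01 X88.1414 Y145.9967 F4481
G01 X109.9591 Y164.6792 F4481
M5
G0 X11.1714 Y111.2044
M3 S780
G01 X122.5496 Y70.2213 F617
G01 X6.2272 Y147.7040 F617
G01 X70.7030 Y154.3342 F617
G01 X51.5724 Y121.6679 F617
G01 X116.4738 Y77.8065 F617
M5
G0 X0.0000 Y0.0000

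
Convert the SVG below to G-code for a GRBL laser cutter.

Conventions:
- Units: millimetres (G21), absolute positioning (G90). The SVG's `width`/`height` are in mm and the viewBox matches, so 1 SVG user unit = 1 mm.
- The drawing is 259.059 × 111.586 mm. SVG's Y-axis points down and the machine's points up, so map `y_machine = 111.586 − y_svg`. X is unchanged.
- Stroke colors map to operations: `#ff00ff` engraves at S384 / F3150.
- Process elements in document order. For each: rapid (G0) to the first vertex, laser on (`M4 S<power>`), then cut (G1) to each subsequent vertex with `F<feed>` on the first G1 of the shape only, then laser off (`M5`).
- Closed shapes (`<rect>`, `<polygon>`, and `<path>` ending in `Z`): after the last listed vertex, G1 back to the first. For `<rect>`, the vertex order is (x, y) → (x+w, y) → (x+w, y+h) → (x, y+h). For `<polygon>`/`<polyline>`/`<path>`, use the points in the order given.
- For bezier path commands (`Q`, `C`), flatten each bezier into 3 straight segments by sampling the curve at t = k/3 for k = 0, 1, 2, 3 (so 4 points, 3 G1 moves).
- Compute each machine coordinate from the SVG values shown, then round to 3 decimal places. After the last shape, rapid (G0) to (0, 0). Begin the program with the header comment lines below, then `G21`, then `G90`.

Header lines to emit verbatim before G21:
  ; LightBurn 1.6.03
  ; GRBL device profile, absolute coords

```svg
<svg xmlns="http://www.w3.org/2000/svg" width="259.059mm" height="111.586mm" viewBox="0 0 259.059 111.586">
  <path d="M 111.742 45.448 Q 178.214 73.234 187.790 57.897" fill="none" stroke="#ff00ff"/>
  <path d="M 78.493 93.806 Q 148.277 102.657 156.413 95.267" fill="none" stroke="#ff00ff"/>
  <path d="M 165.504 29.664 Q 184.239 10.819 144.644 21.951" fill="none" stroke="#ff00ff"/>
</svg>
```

; LightBurn 1.6.03
; GRBL device profile, absolute coords
G21
G90
G0 X111.742 Y66.138
M4 S384
G1 X149.735 Y52.405 F3150
G1 X175.084 Y48.256
G1 X187.790 Y53.689
M5
G0 X78.493 Y17.780
M4 S384
G1 X118.166 Y13.684 F3150
G1 X144.139 Y13.197
G1 X156.413 Y16.319
M5
G0 X165.504 Y81.922
M4 S384
G1 X171.513 Y91.155 F3150
G1 X164.560 Y93.726
G1 X144.644 Y89.635
M5
G0 X0.000 Y0.000

Since the viewBox matches the mm dimensions, user units are millimetres directly. The only transform is the Y-flip y_m = 111.586 − y_svg.

Shape 1 is a quadratic bezier drawn with `<path>`. Its stroke #ff00ff means engrave at S384, F3150. After flipping Y the toolpath is (111.742,66.138) → (149.735,52.405) → (175.084,48.256) → (187.790,53.689).

Shape 2 is a quadratic bezier drawn with `<path>`. Its stroke #ff00ff means engrave at S384, F3150. After flipping Y the toolpath is (78.493,17.780) → (118.166,13.684) → (144.139,13.197) → (156.413,16.319).

Shape 3 is a quadratic bezier drawn with `<path>`. Its stroke #ff00ff means engrave at S384, F3150. After flipping Y the toolpath is (165.504,81.922) → (171.513,91.155) → (164.560,93.726) → (144.644,89.635).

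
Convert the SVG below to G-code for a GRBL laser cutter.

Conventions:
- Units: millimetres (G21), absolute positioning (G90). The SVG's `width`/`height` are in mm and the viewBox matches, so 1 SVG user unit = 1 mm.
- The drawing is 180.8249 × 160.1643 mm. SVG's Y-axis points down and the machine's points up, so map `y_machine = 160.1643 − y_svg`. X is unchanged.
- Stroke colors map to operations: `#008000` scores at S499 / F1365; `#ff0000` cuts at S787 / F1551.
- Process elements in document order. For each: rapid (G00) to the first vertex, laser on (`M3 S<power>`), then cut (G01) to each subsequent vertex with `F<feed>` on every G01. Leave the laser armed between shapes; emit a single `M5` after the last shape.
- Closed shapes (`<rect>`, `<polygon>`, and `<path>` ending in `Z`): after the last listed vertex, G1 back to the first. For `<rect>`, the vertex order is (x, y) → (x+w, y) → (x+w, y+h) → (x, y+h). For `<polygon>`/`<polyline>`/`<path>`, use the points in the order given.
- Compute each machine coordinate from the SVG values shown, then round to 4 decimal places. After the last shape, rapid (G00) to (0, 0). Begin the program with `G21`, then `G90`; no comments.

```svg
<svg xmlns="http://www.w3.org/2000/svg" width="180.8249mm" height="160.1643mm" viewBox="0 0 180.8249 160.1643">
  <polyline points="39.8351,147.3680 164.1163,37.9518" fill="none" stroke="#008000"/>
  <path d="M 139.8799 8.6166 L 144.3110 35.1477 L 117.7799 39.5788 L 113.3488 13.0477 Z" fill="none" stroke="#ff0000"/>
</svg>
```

G21
G90
G00 X39.8351 Y12.7963
M3 S499
G01 X164.1163 Y122.2125 F1365
G00 X139.8799 Y151.5477
M3 S787
G01 X144.3110 Y125.0166 F1551
G01 X117.7799 Y120.5855 F1551
G01 X113.3488 Y147.1166 F1551
G01 X139.8799 Y151.5477 F1551
M5
G00 X0.0000 Y0.0000

Since the viewBox matches the mm dimensions, user units are millimetres directly. The only transform is the Y-flip y_m = 160.1643 − y_svg.

Shape 1 is a line segment drawn with `<polyline>`. Its stroke #008000 means score at S499, F1365. After flipping Y the toolpath is (39.8351,12.7963) → (164.1163,122.2125).

Shape 2 is a regular polygon drawn with `<path>`. Its stroke #ff0000 means cut at S787, F1551. After flipping Y the toolpath is (139.8799,151.5477) → (144.3110,125.0166) → (117.7799,120.5855) → (113.3488,147.1166) → (139.8799,151.5477), returning to the start.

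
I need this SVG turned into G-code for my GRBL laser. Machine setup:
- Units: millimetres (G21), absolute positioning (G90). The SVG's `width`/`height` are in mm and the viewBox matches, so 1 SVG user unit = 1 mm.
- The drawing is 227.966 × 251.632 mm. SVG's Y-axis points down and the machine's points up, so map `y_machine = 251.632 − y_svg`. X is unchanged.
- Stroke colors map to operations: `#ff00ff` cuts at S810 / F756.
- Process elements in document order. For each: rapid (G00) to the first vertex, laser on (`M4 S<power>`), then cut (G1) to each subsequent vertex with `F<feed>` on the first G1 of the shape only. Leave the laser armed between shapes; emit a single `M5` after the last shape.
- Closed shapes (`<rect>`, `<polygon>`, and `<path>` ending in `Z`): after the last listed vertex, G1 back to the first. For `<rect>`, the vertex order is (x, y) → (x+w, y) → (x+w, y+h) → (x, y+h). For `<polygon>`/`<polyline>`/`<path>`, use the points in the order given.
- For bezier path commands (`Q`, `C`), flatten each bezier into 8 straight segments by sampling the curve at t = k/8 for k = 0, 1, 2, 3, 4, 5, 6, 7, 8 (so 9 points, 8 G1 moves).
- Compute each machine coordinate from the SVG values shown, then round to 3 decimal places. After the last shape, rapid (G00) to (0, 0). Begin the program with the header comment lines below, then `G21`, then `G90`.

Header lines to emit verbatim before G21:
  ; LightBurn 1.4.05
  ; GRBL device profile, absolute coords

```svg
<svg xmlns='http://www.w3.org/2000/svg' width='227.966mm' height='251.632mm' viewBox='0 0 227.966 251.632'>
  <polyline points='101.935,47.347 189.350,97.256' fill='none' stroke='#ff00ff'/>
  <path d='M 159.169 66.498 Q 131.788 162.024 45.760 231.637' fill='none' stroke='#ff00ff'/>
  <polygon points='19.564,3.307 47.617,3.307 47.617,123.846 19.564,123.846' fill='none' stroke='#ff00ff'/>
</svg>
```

Since the viewBox matches the mm dimensions, user units are millimetres directly. The only transform is the Y-flip y_m = 251.632 − y_svg.

Shape 1 is a line segment drawn with `<polyline>`. Its stroke #ff00ff means cut at S810, F756. After flipping Y the toolpath is (101.935,204.285) → (189.350,154.376).

Shape 2 is a quadratic bezier drawn with `<path>`. Its stroke #ff00ff means cut at S810, F756. After flipping Y the toolpath is (159.169,185.134) → (151.407,161.657) → (141.813,138.991) → (130.386,117.134) → (117.126,96.086) → (102.034,75.849) → (85.109,56.421) → (66.351,37.803) → (45.760,19.995).

Shape 3 is a rectangle drawn with `<polygon>`. Its stroke #ff00ff means cut at S810, F756. After flipping Y the toolpath is (19.564,248.325) → (47.617,248.325) → (47.617,127.786) → (19.564,127.786) → (19.564,248.325), returning to the start.

; LightBurn 1.4.05
; GRBL device profile, absolute coords
G21
G90
G00 X101.935 Y204.285
M4 S810
G1 X189.350 Y154.376 F756
G00 X159.169 Y185.134
M4 S810
G1 X151.407 Y161.657 F756
G1 X141.813 Y138.991
G1 X130.386 Y117.134
G1 X117.126 Y96.086
G1 X102.034 Y75.849
G1 X85.109 Y56.421
G1 X66.351 Y37.803
G1 X45.760 Y19.995
G00 X19.564 Y248.325
M4 S810
G1 X47.617 Y248.325 F756
G1 X47.617 Y127.786
G1 X19.564 Y127.786
G1 X19.564 Y248.325
M5
G00 X0.000 Y0.000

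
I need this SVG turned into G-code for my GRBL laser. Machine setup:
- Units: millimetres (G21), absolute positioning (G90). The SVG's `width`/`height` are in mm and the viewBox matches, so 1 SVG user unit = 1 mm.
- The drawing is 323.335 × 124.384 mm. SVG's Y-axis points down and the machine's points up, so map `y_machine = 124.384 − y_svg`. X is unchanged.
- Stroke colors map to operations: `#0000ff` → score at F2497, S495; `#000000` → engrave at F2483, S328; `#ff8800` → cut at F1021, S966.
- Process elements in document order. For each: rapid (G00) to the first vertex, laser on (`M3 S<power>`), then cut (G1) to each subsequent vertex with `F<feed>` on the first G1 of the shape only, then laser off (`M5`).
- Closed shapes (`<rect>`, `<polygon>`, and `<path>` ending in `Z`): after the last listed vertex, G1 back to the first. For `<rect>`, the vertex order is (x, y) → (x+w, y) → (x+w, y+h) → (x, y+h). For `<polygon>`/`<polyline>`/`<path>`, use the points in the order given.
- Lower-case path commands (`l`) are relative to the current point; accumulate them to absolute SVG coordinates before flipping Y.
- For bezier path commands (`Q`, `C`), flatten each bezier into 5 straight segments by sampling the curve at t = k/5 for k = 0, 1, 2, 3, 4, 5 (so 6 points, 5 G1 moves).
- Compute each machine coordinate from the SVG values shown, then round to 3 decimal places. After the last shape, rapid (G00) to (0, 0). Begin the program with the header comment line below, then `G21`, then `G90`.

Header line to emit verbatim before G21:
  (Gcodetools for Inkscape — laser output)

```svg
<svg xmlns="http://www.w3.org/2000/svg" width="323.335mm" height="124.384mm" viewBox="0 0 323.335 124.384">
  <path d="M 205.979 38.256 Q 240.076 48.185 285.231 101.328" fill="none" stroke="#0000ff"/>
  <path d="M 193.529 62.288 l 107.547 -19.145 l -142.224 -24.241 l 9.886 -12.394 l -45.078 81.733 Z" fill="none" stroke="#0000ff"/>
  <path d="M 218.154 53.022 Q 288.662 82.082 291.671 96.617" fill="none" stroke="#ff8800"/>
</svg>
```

(Gcodetools for Inkscape — laser output)
G21
G90
G00 X205.979 Y86.128
M3 S495
G1 X220.060 Y80.428 F2497
G1 X235.026 Y71.271
G1 X250.876 Y58.656
G1 X267.611 Y42.585
G1 X285.231 Y23.056
M5
G00 X193.529 Y62.096
M3 S495
G1 X301.076 Y81.241 F2497
G1 X158.852 Y105.482
G1 X168.738 Y117.876
G1 X123.660 Y36.143
G1 X193.529 Y62.096
M5
G00 X218.154 Y71.362
M3 S966
G1 X243.657 Y60.319 F1021
G1 X263.761 Y50.438
G1 X278.464 Y41.719
G1 X287.767 Y34.162
G1 X291.671 Y27.767
M5
G00 X0.000 Y0.000

viewBox `0 0 323.335 124.384` with mm width/height → 1 unit = 1 mm. Flip: y_m = 124.384 − y_svg.

**Shape 1** — `<path>` quadratic bezier, stroke `#0000ff` → score (S495, F2497). Control points (SVG): P0=(205.979,38.256), P1=(240.076,48.185), P2=(285.231,101.328); sampled at t=k/5. Machine vertices: (205.979,86.128) → (220.060,80.428) → (235.026,71.271) → (250.876,58.656) → (267.611,42.585) → (285.231,23.056). Open path.

**Shape 2** — `<path>` closed polygon, stroke `#0000ff` → score (S495, F2497). Machine vertices: (193.529,62.096) → (301.076,81.241) → (158.852,105.482) → (168.738,117.876) → (123.660,36.143) → (193.529,62.096). Closed: final G1 returns to the first vertex.

**Shape 3** — `<path>` quadratic bezier, stroke `#ff8800` → cut (S966, F1021). Control points (SVG): P0=(218.154,53.022), P1=(288.662,82.082), P2=(291.671,96.617); sampled at t=k/5. Machine vertices: (218.154,71.362) → (243.657,60.319) → (263.761,50.438) → (278.464,41.719) → (287.767,34.162) → (291.671,27.767). Open path.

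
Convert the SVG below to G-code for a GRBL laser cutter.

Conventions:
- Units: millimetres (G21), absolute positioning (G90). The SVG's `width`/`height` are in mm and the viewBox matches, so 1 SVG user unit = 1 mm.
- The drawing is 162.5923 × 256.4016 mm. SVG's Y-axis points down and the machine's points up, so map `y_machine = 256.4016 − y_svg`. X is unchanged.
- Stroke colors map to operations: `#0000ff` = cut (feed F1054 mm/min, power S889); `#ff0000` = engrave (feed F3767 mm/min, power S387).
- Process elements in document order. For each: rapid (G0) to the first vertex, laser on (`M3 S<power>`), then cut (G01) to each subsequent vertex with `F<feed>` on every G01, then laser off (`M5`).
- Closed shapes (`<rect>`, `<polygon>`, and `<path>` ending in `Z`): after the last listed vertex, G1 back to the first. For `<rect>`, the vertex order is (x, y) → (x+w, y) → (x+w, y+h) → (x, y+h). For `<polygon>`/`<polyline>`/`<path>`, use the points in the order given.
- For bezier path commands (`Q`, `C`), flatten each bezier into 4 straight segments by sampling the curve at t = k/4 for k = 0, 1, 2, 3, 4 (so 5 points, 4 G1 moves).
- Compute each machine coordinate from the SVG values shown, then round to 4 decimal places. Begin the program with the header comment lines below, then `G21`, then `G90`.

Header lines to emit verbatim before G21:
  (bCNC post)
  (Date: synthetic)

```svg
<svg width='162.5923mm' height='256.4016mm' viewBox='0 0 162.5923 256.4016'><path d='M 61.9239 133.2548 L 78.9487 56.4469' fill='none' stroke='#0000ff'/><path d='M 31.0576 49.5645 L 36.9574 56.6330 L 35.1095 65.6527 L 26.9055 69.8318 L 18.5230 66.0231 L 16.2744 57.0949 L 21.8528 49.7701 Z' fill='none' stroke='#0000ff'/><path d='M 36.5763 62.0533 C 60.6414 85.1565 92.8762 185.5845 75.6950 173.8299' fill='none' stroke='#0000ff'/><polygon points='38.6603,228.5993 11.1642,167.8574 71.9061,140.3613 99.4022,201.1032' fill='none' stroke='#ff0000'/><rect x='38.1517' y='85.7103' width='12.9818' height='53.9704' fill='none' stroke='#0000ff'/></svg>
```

(bCNC post)
(Date: synthetic)
G21
G90
G0 X61.9239 Y123.1468
M3 S889
G01 X78.9487 Y199.9547 F1054
M5
G0 X31.0576 Y206.8371
M3 S889
G01 X36.9574 Y199.7686 F1054
G01 X35.1095 Y190.7489 F1054
G01 X26.9055 Y186.5698 F1054
G01 X18.5230 Y190.3785 F1054
G01 X16.2744 Y199.3067 F1054
G01 X21.8528 Y206.6315 F1054
G01 X31.0576 Y206.8371 F1054
M5
G0 X36.5763 Y194.3483
M3 S889
G01 X55.2572 Y165.4836 F1054
G01 X71.6030 Y125.3883 F1054
G01 X80.2152 Y91.8289 F1054
G01 X75.6950 Y82.5717 F1054
M5
G0 X38.6603 Y27.8023
M3 S387
G01 X11.1642 Y88.5442 F3767
G01 X71.9061 Y116.0403 F3767
G01 X99.4022 Y55.2984 F3767
G01 X38.6603 Y27.8023 F3767
M5
G0 X38.1517 Y170.6913
M3 S889
G01 X51.1335 Y170.6913 F1054
G01 X51.1335 Y116.7209 F1054
G01 X38.1517 Y116.7209 F1054
G01 X38.1517 Y170.6913 F1054
M5

1 u = 1 mm; y_m = 256.4016 − y.

[1] `<path>` line segment, #0000ff→cut S889 F1054: (61.9239,123.1468) → (78.9487,199.9547)

[2] `<path>` regular polygon, #0000ff→cut S889 F1054: (31.0576,206.8371) → (36.9574,199.7686) → (35.1095,190.7489) → (26.9055,186.5698) → (18.5230,190.3785) → (16.2744,199.3067) → (21.8528,206.6315) → (31.0576,206.8371) (closed)

[3] `<path>` cubic bezier, #0000ff→cut S889 F1054: (36.5763,194.3483) → (55.2572,165.4836) → (71.6030,125.3883) → (80.2152,91.8289) → (75.6950,82.5717)

[4] `<polygon>` regular polygon, #ff0000→engrave S387 F3767: (38.6603,27.8023) → (11.1642,88.5442) → (71.9061,116.0403) → (99.4022,55.2984) → (38.6603,27.8023) (closed)

[5] `<rect>` rectangle, #0000ff→cut S889 F1054: (38.1517,170.6913) → (51.1335,170.6913) → (51.1335,116.7209) → (38.1517,116.7209) → (38.1517,170.6913) (closed)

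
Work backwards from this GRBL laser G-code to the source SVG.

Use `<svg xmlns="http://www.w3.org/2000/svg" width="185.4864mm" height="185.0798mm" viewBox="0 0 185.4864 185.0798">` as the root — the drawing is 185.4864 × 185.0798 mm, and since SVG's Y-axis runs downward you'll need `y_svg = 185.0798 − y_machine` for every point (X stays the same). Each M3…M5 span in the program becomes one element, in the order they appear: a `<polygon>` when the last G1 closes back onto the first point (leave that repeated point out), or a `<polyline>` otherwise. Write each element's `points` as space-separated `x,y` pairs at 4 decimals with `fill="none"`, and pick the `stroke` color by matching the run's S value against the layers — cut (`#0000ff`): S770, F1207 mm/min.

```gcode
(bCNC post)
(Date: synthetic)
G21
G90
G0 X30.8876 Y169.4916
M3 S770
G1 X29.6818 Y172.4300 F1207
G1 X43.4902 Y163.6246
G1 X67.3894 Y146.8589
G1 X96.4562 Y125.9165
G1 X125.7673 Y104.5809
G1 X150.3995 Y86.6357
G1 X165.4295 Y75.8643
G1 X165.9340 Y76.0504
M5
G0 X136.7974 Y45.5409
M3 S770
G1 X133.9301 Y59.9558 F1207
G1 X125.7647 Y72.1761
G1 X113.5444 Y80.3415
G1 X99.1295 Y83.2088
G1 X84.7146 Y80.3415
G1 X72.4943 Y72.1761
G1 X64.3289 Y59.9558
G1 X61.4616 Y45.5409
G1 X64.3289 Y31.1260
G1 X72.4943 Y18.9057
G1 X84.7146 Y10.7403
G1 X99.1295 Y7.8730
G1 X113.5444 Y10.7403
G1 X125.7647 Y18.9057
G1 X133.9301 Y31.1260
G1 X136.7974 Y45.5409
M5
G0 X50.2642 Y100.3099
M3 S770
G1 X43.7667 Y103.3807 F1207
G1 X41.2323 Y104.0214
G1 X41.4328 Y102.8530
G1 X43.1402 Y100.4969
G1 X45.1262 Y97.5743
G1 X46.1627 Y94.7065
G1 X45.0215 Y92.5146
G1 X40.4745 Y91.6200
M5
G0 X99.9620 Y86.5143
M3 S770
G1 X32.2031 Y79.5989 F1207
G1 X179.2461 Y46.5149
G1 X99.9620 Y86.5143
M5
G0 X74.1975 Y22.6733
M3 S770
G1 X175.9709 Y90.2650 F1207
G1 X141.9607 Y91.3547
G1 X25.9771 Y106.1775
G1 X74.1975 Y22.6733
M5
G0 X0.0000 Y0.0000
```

Each laser-on run becomes one SVG element. Flip Y back into SVG space with y_svg = 185.0798 − y_machine. Every run uses S770, so all elements get stroke `#0000ff` (cut).

Run 1: The run is open, so emit a `<polyline>` with points (Y-flipped): 30.8876,15.5882 29.6818,12.6498 43.4902,21.4552 67.3894,38.2209 96.4562,59.1633 125.7673,80.4989 150.3995,98.4441 165.4295,109.2155 165.9340,109.0294.

Run 2: The run returns to its start, so emit a `<polygon>` with points (Y-flipped): 136.7974,139.5389 133.9301,125.1240 125.7647,112.9037 113.5444,104.7383 99.1295,101.8710 84.7146,104.7383 72.4943,112.9037 64.3289,125.1240 61.4616,139.5389 64.3289,153.9538 72.4943,166.1741 84.7146,174.3395 99.1295,177.2068 113.5444,174.3395 125.7647,166.1741 133.9301,153.9538.

Run 3: The run is open, so emit a `<polyline>` with points (Y-flipped): 50.2642,84.7699 43.7667,81.6991 41.2323,81.0584 41.4328,82.2268 43.1402,84.5829 45.1262,87.5055 46.1627,90.3733 45.0215,92.5652 40.4745,93.4598.

Run 4: The run returns to its start, so emit a `<polygon>` with points (Y-flipped): 99.9620,98.5655 32.2031,105.4809 179.2461,138.5649.

Run 5: The run returns to its start, so emit a `<polygon>` with points (Y-flipped): 74.1975,162.4065 175.9709,94.8148 141.9607,93.7251 25.9771,78.9023.

<svg xmlns="http://www.w3.org/2000/svg" width="185.4864mm" height="185.0798mm" viewBox="0 0 185.4864 185.0798">
  <polyline points="30.8876,15.5882 29.6818,12.6498 43.4902,21.4552 67.3894,38.2209 96.4562,59.1633 125.7673,80.4989 150.3995,98.4441 165.4295,109.2155 165.9340,109.0294" fill="none" stroke="#0000ff"/>
  <polygon points="136.7974,139.5389 133.9301,125.1240 125.7647,112.9037 113.5444,104.7383 99.1295,101.8710 84.7146,104.7383 72.4943,112.9037 64.3289,125.1240 61.4616,139.5389 64.3289,153.9538 72.4943,166.1741 84.7146,174.3395 99.1295,177.2068 113.5444,174.3395 125.7647,166.1741 133.9301,153.9538" fill="none" stroke="#0000ff"/>
  <polyline points="50.2642,84.7699 43.7667,81.6991 41.2323,81.0584 41.4328,82.2268 43.1402,84.5829 45.1262,87.5055 46.1627,90.3733 45.0215,92.5652 40.4745,93.4598" fill="none" stroke="#0000ff"/>
  <polygon points="99.9620,98.5655 32.2031,105.4809 179.2461,138.5649" fill="none" stroke="#0000ff"/>
  <polygon points="74.1975,162.4065 175.9709,94.8148 141.9607,93.7251 25.9771,78.9023" fill="none" stroke="#0000ff"/>
</svg>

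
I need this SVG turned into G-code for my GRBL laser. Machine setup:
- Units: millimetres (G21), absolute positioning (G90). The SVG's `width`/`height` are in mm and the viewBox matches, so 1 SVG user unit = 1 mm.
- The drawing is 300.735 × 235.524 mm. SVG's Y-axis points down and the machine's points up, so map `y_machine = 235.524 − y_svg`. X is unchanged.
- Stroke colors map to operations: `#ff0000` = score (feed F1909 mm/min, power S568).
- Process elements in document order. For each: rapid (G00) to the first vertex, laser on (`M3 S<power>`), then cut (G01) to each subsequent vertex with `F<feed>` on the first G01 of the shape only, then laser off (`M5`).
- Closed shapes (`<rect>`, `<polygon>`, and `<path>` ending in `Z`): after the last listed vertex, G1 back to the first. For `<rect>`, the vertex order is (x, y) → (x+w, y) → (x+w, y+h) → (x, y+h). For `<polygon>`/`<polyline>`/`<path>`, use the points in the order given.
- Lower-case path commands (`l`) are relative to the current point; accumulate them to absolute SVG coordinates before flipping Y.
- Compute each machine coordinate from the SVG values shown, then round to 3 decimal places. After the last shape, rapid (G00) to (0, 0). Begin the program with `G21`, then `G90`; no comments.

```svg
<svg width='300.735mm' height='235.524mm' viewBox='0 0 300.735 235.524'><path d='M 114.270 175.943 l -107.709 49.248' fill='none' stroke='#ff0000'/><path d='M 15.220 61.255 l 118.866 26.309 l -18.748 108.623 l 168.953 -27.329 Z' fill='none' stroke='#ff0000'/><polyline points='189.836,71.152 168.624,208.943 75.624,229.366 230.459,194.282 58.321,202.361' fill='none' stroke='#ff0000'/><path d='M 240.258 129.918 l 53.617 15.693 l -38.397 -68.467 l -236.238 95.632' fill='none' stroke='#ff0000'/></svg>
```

G21
G90
G00 X114.270 Y59.581
M3 S568
G01 X6.561 Y10.333 F1909
M5
G00 X15.220 Y174.269
M3 S568
G01 X134.086 Y147.960 F1909
G01 X115.338 Y39.337
G01 X284.291 Y66.666
G01 X15.220 Y174.269
M5
G00 X189.836 Y164.372
M3 S568
G01 X168.624 Y26.581 F1909
G01 X75.624 Y6.158
G01 X230.459 Y41.242
G01 X58.321 Y33.163
M5
G00 X240.258 Y105.606
M3 S568
G01 X293.875 Y89.913 F1909
G01 X255.478 Y158.380
G01 X19.240 Y62.748
M5
G00 X0.000 Y0.000

viewBox `0 0 300.735 235.524` with mm width/height → 1 unit = 1 mm. Flip: y_m = 235.524 − y_svg.

**Shape 1** — `<path>` line segment, stroke `#ff0000` → score (S568, F1909). Machine vertices: (114.270,59.581) → (6.561,10.333). Open path.

**Shape 2** — `<path>` closed polygon, stroke `#ff0000` → score (S568, F1909). Machine vertices: (15.220,174.269) → (134.086,147.960) → (115.338,39.337) → (284.291,66.666) → (15.220,174.269). Closed: final G1 returns to the first vertex.

**Shape 3** — `<polyline>` open polyline, stroke `#ff0000` → score (S568, F1909). Machine vertices: (189.836,164.372) → (168.624,26.581) → (75.624,6.158) → (230.459,41.242) → (58.321,33.163). Open path.

**Shape 4** — `<path>` open polyline, stroke `#ff0000` → score (S568, F1909). Machine vertices: (240.258,105.606) → (293.875,89.913) → (255.478,158.380) → (19.240,62.748). Open path.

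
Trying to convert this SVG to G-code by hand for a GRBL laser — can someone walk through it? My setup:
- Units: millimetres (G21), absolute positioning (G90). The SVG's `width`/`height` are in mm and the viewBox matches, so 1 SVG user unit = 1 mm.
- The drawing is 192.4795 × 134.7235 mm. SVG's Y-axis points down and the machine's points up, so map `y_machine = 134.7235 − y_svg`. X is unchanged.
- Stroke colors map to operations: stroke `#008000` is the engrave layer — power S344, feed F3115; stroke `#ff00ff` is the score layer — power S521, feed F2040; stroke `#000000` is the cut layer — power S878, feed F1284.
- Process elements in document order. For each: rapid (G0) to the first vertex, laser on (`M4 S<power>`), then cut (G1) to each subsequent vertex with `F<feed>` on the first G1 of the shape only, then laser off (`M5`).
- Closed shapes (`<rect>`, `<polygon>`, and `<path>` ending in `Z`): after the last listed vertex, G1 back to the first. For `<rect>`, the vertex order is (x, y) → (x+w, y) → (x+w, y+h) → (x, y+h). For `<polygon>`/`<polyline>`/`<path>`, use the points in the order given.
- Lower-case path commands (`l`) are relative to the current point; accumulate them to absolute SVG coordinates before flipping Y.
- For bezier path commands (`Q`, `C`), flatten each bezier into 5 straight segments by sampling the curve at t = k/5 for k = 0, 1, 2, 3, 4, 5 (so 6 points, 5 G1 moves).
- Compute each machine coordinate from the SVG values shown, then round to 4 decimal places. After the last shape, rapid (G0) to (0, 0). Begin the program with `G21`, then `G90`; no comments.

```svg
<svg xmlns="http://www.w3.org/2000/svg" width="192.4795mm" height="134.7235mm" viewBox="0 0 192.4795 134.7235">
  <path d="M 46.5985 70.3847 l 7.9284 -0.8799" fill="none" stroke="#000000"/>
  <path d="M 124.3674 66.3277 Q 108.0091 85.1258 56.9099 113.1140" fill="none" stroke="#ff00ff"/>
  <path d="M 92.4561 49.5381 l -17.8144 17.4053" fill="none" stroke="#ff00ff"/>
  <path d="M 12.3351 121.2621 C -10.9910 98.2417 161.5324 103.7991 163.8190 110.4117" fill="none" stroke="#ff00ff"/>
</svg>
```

G21
G90
G0 X46.5985 Y64.3388
M4 S878
G1 X54.5269 Y65.2187 F1284
M5
G0 X124.3674 Y68.3958
M4 S521
G1 X116.4344 Y60.5090 F2040
G1 X105.7222 Y51.8869
G1 X92.2307 Y42.5296
G1 X75.9599 Y32.4372
G1 X56.9099 Y21.6095
M5
G0 X92.4561 Y85.1854
M4 S521
G1 X74.6417 Y67.7801 F2040
M5
G0 X12.3351 Y13.4614
M4 S521
G1 X18.9127 Y24.0645 F2040
G1 X54.9220 Y29.1300
G1 X102.7909 Y29.9790
G1 X144.9473 Y27.9326
G1 X163.8190 Y24.3118
M5
G0 X0.0000 Y0.0000

Since the viewBox matches the mm dimensions, user units are millimetres directly. The only transform is the Y-flip y_m = 134.7235 − y_svg.

Shape 1 is a line segment drawn with `<path>`. Its stroke #000000 means cut at S878, F1284. After flipping Y the toolpath is (46.5985,64.3388) → (54.5269,65.2187).

Shape 2 is a quadratic bezier drawn with `<path>`. Its stroke #ff00ff means score at S521, F2040. After flipping Y the toolpath is (124.3674,68.3958) → (116.4344,60.5090) → (105.7222,51.8869) → (92.2307,42.5296) → (75.9599,32.4372) → (56.9099,21.6095).

Shape 3 is a line segment drawn with `<path>`. Its stroke #ff00ff means score at S521, F2040. After flipping Y the toolpath is (92.4561,85.1854) → (74.6417,67.7801).

Shape 4 is a cubic bezier drawn with `<path>`. Its stroke #ff00ff means score at S521, F2040. After flipping Y the toolpath is (12.3351,13.4614) → (18.9127,24.0645) → (54.9220,29.1300) → (102.7909,29.9790) → (144.9473,27.9326) → (163.8190,24.3118).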